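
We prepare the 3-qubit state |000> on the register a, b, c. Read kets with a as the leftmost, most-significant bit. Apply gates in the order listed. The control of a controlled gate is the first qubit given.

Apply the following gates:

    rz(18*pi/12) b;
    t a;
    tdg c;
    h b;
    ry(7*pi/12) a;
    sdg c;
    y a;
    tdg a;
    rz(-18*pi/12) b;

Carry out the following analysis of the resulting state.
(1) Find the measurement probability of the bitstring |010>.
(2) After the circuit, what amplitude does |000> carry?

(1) The probability of measuring |010> is -sqrt(2)/16 + sqrt(6)/16 + 1/4.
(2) The final state's coefficient on |000> equals -I*sqrt(2*sqrt(2) + 4)/8 - I*sqrt(12 - 6*sqrt(2))/8.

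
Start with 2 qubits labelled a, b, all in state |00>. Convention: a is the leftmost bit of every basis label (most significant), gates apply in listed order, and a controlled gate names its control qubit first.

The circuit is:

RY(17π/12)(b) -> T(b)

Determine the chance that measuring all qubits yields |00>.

Outcome |00> occurs with probability -sqrt(6)/8 + sqrt(2)/8 + 1/2.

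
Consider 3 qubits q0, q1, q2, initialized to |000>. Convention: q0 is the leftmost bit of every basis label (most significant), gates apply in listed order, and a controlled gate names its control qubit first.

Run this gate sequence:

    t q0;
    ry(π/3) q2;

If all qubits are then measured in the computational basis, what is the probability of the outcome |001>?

A full measurement returns |001> with probability 1/4.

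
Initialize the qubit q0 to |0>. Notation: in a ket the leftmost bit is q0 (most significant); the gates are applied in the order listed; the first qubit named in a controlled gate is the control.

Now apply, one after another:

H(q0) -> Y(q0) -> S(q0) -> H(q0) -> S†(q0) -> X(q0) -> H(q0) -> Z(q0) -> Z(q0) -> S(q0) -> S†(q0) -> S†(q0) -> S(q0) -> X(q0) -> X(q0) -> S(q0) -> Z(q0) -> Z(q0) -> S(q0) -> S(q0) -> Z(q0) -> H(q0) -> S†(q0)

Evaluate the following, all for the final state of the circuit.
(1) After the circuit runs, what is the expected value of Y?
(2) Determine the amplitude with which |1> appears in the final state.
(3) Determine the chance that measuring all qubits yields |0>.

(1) The observable Y averages to -1.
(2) The amplitude on |1> is -1/2 + I/2.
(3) A full measurement returns |0> with probability 1/2.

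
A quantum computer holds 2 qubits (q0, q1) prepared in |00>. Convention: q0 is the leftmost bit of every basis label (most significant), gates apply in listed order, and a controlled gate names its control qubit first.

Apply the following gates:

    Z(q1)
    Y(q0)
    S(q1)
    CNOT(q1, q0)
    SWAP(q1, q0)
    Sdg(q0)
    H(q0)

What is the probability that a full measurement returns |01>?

The probability of measuring |01> is 1/2.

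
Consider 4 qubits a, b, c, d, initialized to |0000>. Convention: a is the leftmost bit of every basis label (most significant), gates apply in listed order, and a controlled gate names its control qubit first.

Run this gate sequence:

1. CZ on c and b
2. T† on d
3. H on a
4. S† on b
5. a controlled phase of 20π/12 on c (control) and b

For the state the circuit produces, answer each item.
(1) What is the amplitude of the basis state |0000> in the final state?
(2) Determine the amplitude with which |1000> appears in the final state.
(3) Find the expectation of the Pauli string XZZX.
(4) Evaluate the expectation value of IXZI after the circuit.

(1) The final state's coefficient on |0000> equals sqrt(2)/2.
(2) The amplitude on |1000> is sqrt(2)/2.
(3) The expectation value of XZZX is 0.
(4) The expectation value of IXZI is 0.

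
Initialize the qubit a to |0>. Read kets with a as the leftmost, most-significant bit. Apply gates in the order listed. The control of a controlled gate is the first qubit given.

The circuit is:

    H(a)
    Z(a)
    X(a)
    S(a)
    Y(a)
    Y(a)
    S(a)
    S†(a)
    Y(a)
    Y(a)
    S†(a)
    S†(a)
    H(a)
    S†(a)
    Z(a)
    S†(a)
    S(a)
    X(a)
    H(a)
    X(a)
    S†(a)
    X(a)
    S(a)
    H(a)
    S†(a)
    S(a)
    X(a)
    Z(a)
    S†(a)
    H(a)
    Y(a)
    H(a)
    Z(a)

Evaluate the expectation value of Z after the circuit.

The observable Z averages to 0. Key observation: gates 4-11 undo each other exactly, leaving only the rest of the circuit to track.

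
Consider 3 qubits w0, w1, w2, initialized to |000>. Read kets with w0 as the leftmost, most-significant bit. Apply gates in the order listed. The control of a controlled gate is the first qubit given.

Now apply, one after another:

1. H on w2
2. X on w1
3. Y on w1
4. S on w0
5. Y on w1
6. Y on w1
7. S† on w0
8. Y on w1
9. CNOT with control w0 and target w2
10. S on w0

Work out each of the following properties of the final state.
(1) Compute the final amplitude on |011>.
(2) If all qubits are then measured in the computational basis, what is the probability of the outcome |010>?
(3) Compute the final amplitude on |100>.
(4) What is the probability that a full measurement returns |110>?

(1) |011> carries amplitude sqrt(2)/2 in the final state. Key observation: the block from step 3 through step 8 cancels to the identity and can be dropped.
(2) The probability of measuring |010> is 1/2.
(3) The final state's coefficient on |100> equals 0.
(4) Outcome |110> occurs with probability 0.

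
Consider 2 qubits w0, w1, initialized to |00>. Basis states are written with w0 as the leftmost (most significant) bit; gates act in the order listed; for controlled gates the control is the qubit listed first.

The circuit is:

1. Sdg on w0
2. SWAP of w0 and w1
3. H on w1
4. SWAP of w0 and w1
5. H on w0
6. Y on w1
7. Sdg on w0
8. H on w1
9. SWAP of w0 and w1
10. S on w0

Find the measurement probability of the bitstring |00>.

Outcome |00> occurs with probability 1/2.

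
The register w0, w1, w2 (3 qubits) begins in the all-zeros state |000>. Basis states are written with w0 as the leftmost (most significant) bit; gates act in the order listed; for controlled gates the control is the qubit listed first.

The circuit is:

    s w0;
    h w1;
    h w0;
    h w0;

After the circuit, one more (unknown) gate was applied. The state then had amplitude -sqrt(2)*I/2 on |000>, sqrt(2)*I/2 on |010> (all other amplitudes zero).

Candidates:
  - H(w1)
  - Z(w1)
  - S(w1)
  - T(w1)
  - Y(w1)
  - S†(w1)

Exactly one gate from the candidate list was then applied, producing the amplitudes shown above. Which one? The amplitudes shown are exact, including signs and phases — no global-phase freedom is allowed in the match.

The unique candidate consistent with the amplitudes is Y(w1). Key observation: the block from step 3 through step 4 cancels to the identity and can be dropped.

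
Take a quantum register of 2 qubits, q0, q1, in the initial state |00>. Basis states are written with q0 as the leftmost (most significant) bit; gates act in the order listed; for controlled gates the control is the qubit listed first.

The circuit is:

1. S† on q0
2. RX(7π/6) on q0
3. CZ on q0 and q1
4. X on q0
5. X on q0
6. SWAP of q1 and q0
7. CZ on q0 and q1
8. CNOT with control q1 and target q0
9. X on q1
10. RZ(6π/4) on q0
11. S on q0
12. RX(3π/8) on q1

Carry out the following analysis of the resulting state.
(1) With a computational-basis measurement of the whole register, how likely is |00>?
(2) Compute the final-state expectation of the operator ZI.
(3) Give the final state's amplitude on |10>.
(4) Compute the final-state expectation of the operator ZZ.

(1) Outcome |00> occurs with probability (2 - sqrt(3))*(2 - sqrt(2 - sqrt(2)))/16.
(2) The expectation value of ZI is -sqrt(3)/2.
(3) |10> carries amplitude (sqrt(2) + sqrt(6))*exp(3*I*pi/4)*cos(3*pi/16)/4 in the final state.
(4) The expectation value of ZZ is -sqrt(2 - sqrt(2))/2.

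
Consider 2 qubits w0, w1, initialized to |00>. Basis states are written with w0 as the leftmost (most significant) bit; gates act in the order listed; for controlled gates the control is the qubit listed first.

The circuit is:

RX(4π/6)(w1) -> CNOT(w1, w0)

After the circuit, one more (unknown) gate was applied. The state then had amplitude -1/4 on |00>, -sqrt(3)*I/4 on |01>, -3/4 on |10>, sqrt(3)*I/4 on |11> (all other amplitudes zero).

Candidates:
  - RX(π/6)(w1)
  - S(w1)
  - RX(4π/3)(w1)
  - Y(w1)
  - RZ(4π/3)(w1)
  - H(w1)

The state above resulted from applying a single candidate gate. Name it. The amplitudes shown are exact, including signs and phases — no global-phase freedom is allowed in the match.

It was RX(4π/3)(w1) that produced the state shown.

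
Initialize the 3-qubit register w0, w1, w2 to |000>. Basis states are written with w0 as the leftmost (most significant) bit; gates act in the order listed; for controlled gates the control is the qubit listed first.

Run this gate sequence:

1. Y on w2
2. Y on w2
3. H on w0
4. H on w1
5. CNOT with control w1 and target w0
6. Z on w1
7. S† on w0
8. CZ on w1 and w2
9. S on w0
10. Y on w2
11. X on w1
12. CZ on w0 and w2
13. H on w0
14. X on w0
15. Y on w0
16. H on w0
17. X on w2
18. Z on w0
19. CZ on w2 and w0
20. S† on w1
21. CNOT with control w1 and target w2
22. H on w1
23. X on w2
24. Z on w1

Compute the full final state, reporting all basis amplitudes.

The final amplitudes are sqrt(2)*I/4 on |000>, sqrt(2)/4 on |001>, sqrt(2)*I/4 on |010>, -sqrt(2)/4 on |011>, sqrt(2)*I/4 on |100>, sqrt(2)/4 on |101>, sqrt(2)*I/4 on |110>, -sqrt(2)/4 on |111>.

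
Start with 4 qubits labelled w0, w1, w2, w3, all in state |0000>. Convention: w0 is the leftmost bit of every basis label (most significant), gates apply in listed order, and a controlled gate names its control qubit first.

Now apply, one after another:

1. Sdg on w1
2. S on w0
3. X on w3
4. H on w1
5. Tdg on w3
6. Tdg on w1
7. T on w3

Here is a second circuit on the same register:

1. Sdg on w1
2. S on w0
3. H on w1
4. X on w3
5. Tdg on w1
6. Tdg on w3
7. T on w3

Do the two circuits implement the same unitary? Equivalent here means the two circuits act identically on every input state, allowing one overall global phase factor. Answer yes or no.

Yes, they are equivalent — the unitaries differ by at most a global phase.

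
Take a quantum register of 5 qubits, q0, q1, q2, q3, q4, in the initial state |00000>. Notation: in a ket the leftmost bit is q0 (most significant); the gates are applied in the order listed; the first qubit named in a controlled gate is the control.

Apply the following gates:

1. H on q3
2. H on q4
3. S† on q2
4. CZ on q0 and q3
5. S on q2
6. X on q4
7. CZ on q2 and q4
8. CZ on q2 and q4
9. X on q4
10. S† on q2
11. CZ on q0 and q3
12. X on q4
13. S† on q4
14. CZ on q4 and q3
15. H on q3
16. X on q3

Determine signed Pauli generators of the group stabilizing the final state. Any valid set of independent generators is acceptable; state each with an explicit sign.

The final state is stabilized by the group generated by -IIIXY, +ZIIII, +IZIII, +IIZII, -IIIZZ; other independent generating sets are equally valid. Key observation: the block from step 4 through step 11 cancels to the identity and can be dropped.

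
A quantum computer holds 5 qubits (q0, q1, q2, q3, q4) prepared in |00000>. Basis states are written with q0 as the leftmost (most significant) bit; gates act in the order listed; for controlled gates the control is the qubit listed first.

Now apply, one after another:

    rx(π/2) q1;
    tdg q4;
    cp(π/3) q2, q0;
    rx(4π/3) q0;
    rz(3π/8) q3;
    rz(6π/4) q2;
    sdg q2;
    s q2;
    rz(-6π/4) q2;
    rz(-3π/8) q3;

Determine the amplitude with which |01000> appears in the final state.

The final state's coefficient on |01000> equals sqrt(2)*I/4. Key observation: gates 5-10 undo each other exactly, leaving only the rest of the circuit to track.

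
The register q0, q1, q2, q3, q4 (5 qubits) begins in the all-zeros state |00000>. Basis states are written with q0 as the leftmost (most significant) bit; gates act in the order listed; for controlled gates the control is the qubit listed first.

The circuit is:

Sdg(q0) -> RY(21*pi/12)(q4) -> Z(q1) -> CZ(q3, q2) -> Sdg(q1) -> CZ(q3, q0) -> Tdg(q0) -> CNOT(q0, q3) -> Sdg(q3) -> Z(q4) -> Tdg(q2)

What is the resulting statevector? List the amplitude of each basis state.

The final amplitudes are -sqrt(sqrt(2) + 2)/2 on |00000>, -sqrt(2 - sqrt(2))/2 on |00001>, and 0 on every other basis state.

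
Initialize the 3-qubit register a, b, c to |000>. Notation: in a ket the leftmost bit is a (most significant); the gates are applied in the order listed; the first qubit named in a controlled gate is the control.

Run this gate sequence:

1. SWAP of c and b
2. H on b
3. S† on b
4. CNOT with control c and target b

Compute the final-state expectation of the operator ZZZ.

The observable ZZZ averages to 0.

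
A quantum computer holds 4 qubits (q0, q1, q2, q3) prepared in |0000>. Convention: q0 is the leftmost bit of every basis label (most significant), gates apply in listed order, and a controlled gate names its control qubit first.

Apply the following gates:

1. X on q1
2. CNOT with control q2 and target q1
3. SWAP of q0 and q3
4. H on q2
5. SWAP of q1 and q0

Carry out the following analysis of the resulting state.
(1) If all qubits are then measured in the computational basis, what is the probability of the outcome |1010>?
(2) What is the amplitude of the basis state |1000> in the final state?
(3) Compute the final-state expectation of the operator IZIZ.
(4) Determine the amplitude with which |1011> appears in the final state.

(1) Outcome |1010> occurs with probability 1/2.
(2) The amplitude on |1000> is sqrt(2)/2.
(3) The observable IZIZ averages to 1.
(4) The amplitude on |1011> is 0.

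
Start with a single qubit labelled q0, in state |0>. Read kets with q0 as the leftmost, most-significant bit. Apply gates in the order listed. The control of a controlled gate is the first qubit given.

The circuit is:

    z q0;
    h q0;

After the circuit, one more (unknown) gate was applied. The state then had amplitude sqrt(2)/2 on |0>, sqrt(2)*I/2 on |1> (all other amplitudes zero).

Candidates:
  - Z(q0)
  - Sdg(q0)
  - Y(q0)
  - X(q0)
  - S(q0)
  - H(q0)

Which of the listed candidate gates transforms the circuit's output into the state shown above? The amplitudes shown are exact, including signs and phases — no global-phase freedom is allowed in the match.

It was S(q0) that produced the state shown.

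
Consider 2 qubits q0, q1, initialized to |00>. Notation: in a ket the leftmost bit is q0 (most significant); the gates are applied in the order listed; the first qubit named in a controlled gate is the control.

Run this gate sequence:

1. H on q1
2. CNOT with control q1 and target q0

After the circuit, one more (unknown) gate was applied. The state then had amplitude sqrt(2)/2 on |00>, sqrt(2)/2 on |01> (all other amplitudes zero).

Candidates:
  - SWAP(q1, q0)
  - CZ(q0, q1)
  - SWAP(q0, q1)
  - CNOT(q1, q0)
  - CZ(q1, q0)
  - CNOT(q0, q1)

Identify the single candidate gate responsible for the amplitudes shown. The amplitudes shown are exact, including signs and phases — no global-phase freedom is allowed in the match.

The applied gate was CNOT(q1, q0).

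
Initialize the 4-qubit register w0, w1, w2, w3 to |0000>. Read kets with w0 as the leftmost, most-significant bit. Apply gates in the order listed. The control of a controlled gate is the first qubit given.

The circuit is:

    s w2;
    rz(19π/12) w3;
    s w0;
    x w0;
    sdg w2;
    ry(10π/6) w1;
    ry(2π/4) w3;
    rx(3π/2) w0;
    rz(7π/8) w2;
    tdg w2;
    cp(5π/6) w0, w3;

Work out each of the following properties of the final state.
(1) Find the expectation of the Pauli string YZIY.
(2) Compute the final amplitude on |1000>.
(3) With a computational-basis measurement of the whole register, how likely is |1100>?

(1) In the final state, YZIY has expectation -1/8.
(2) The final state's coefficient on |1000> equals sqrt(3)*exp(37*I*pi/48)/4.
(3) Outcome |1100> occurs with probability 1/16.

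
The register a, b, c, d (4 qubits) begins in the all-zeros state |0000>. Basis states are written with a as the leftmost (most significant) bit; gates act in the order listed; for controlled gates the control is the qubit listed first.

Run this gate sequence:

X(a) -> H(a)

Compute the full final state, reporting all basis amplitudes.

After the circuit, the state carries amplitude sqrt(2)/2 on |0000>, -sqrt(2)/2 on |1000>, and 0 on every other basis state.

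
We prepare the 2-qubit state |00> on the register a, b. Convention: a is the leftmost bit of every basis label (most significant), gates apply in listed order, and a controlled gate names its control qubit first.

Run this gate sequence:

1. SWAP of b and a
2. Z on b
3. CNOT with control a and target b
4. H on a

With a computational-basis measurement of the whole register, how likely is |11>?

The probability of measuring |11> is 0.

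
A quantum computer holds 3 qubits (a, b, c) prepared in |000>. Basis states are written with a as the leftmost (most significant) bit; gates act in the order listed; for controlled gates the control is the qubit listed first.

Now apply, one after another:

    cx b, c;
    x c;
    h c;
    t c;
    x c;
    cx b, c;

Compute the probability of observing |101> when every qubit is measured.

The probability of measuring |101> is 0.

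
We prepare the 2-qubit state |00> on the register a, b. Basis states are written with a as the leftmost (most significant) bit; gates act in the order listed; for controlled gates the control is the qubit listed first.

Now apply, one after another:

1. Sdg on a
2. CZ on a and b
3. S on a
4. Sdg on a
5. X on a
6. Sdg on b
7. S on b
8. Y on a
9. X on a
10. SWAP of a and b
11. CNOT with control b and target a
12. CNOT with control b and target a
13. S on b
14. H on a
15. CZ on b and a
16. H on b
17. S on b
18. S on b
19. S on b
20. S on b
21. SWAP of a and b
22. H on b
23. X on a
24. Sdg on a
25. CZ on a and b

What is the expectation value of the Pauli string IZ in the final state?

The observable IZ averages to -1. Key observation: gates 17-20 undo each other exactly, leaving only the rest of the circuit to track.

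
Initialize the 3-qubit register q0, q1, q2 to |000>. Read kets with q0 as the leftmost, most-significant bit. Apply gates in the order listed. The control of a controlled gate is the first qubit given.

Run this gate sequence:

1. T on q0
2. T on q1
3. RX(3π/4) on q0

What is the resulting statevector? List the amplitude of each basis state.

The final amplitudes are sqrt(2 - sqrt(2))/2 on |000>, -I*sqrt(sqrt(2) + 2)/2 on |100>, and 0 on every other basis state.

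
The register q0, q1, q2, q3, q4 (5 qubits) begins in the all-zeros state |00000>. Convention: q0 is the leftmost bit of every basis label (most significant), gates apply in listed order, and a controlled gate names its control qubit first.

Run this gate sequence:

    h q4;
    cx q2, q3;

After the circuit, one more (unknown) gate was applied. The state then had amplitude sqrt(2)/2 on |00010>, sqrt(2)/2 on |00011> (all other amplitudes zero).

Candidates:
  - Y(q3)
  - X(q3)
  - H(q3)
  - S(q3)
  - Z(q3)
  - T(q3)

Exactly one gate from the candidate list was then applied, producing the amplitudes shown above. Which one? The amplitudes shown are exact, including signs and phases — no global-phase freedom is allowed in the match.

The applied gate was X(q3).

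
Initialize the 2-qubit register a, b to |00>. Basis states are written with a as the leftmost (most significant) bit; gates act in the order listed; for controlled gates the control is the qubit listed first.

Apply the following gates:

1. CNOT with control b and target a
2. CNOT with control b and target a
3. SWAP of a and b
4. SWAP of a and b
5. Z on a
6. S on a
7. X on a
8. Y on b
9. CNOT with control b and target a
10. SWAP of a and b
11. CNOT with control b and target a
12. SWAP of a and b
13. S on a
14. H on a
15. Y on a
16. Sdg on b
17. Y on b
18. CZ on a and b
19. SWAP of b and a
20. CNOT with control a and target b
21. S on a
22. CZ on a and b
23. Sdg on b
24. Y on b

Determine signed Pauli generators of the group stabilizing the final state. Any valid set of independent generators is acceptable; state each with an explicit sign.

The final state is stabilized by the group generated by +IY, +ZI; other independent generating sets are equally valid.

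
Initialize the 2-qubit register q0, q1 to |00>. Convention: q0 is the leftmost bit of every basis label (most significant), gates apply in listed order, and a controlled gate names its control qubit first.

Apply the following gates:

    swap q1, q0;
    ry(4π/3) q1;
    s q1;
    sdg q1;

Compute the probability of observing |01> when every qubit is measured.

A full measurement returns |01> with probability 3/4. Key observation: steps 3-4 multiply out to the identity, so the circuit reduces to the remaining gates.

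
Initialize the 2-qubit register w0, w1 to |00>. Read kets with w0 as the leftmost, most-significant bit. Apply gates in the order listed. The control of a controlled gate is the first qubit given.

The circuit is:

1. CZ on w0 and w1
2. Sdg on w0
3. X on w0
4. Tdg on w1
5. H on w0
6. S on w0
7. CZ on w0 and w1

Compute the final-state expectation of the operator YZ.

In the final state, YZ has expectation -1.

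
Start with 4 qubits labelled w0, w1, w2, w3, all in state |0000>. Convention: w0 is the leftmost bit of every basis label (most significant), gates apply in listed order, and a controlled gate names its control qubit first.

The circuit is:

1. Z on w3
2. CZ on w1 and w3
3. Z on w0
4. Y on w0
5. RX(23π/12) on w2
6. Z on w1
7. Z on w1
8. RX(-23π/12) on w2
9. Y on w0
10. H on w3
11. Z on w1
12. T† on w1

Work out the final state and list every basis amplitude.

The resulting statevector has amplitude sqrt(2)/2 on |0000>, sqrt(2)/2 on |0001>, and 0 on every other basis state.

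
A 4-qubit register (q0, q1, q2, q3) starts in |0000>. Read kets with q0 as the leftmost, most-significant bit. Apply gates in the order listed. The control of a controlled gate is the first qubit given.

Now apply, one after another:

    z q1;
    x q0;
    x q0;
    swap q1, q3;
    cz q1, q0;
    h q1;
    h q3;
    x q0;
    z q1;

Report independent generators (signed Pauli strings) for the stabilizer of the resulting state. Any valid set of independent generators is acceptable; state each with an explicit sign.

The stabilizer group can be generated by -IXII, +IIIX, -ZIII, +IIZI, among other valid generating sets.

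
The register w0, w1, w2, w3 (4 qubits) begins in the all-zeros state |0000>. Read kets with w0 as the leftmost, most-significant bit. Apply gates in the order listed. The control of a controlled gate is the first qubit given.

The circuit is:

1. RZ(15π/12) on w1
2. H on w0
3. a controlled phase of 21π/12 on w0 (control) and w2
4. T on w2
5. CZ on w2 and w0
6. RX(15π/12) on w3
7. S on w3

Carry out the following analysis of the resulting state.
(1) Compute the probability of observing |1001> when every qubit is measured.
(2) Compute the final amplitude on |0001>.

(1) The probability of measuring |1001> is sqrt(2)/8 + 1/4.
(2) The amplitude on |0001> is -sqrt(2*sqrt(2) + 4)*exp(3*I*pi/8)/4.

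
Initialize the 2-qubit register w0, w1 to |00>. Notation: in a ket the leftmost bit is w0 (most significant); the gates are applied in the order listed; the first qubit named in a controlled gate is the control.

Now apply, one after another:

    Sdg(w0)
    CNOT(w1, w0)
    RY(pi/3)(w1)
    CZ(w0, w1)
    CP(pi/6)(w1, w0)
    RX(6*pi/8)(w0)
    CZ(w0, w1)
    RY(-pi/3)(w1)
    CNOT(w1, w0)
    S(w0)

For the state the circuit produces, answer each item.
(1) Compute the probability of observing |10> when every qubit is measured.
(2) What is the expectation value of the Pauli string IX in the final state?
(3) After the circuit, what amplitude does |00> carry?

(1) Outcome |10> occurs with probability sqrt(2)/16 + 1/8.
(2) The observable IX averages to 0.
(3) |00> carries amplitude sqrt(2 - sqrt(2))/2 in the final state.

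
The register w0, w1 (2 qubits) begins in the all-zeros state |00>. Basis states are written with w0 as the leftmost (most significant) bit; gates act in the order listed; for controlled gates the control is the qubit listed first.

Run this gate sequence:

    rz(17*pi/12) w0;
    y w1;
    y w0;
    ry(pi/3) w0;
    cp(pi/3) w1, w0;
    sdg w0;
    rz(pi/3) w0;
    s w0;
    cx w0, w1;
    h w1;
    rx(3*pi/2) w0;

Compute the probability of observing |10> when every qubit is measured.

The probability of measuring |10> is 1/16.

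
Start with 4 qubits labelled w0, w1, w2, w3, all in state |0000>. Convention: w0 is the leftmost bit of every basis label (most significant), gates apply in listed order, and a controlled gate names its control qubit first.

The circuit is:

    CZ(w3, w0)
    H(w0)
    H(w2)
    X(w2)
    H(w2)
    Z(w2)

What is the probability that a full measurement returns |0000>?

Outcome |0000> occurs with probability 1/2.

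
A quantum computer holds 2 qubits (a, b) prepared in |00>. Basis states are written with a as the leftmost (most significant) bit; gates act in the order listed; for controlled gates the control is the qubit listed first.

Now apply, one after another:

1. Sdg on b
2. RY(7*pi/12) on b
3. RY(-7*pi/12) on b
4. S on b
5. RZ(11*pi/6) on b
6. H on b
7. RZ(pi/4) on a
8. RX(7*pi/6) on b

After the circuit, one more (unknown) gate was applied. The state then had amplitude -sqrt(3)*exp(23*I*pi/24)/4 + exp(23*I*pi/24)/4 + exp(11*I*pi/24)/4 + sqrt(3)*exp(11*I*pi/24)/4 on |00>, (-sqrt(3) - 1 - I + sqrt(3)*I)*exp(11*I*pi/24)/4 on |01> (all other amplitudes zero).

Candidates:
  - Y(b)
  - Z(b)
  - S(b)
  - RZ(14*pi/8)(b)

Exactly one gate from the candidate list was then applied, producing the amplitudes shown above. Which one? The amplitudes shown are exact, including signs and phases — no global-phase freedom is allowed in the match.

The applied gate was Z(b).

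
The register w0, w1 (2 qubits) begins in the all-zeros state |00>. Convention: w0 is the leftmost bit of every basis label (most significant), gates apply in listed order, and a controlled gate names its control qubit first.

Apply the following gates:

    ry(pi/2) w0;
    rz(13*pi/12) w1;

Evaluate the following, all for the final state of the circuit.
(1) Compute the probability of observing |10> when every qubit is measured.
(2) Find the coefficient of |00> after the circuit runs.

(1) A full measurement returns |10> with probability 1/2.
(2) The final state's coefficient on |00> equals -sqrt(2)*exp(11*I*pi/24)/2.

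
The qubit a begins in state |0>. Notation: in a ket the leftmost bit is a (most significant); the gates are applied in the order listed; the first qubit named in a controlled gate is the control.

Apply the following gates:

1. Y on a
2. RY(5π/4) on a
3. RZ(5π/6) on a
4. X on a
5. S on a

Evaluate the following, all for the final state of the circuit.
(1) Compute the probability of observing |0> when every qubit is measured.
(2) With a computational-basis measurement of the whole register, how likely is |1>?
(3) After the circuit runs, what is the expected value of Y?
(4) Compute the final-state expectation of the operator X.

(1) A full measurement returns |0> with probability 1/2 - sqrt(2)/4.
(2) A full measurement returns |1> with probability sqrt(2)/4 + 1/2.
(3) The observable Y averages to -sqrt(6)/4.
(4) The observable X averages to sqrt(2)/4.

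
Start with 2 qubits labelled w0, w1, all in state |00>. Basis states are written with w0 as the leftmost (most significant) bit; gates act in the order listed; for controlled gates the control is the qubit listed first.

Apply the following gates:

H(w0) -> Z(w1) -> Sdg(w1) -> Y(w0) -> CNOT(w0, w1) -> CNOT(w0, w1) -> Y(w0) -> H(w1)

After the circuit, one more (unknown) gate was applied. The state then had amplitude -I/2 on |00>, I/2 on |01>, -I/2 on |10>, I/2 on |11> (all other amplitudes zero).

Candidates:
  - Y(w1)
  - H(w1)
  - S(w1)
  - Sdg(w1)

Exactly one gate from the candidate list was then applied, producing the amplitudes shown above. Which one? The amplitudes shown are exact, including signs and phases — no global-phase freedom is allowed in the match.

The applied gate was Y(w1). Key observation: gates 4-7 undo each other exactly, leaving only the rest of the circuit to track.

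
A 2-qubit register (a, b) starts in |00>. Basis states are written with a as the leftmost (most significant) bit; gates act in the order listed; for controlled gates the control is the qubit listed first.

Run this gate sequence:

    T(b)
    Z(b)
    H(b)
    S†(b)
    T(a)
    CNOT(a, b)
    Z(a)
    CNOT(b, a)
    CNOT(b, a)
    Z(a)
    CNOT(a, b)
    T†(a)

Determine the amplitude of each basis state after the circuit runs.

The final amplitudes are sqrt(2)/2 on |00>, -sqrt(2)*I/2 on |01>, 0 on |10>, 0 on |11>. Key observation: gates 5-12 undo each other exactly, leaving only the rest of the circuit to track.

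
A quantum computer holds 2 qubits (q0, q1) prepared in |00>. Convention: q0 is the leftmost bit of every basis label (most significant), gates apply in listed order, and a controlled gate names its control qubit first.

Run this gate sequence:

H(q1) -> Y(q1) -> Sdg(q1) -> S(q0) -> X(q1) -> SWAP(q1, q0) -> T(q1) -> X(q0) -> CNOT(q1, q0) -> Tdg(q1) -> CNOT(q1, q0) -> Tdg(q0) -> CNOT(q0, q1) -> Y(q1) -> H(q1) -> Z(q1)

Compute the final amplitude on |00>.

The amplitude on |00> is 1/2.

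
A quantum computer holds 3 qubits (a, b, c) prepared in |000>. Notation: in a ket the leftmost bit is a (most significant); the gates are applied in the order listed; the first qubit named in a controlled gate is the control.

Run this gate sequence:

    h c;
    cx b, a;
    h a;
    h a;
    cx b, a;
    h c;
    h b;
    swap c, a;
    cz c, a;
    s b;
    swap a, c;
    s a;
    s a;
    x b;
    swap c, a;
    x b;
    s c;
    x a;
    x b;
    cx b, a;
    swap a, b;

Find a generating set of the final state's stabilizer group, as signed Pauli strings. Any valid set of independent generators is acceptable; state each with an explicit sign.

The stabilizer group can be generated by +XYI, -ZZI, +IIZ, among other valid generating sets. Key observation: steps 1-6 multiply out to the identity, so the circuit reduces to the remaining gates.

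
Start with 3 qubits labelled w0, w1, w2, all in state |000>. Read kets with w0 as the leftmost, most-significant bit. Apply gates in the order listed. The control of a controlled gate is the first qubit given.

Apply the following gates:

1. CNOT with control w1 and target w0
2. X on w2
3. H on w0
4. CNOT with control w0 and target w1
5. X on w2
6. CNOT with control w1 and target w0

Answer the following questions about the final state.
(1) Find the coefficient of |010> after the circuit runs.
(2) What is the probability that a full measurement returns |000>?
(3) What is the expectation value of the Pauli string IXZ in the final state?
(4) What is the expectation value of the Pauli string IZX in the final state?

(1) The final state's coefficient on |010> equals sqrt(2)/2.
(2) The probability of measuring |000> is 1/2.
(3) The observable IXZ averages to 1.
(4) In the final state, IZX has expectation 0.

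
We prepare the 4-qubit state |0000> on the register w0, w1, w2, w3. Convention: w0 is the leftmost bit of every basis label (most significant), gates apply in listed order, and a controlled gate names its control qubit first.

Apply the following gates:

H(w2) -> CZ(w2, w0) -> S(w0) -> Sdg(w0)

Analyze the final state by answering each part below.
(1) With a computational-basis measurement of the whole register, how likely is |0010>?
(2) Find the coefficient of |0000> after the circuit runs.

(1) The probability of measuring |0010> is 1/2.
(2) |0000> carries amplitude sqrt(2)/2 in the final state.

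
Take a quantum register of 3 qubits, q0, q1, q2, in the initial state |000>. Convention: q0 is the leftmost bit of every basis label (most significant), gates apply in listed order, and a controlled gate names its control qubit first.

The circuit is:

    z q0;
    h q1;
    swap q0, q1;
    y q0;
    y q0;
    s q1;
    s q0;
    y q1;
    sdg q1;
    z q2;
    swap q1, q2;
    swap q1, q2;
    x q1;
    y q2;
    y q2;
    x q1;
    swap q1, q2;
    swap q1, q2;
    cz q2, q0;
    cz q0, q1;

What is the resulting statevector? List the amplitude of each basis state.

The final amplitudes are sqrt(2)/2 on |010>, -sqrt(2)*I/2 on |110>, and 0 on every other basis state.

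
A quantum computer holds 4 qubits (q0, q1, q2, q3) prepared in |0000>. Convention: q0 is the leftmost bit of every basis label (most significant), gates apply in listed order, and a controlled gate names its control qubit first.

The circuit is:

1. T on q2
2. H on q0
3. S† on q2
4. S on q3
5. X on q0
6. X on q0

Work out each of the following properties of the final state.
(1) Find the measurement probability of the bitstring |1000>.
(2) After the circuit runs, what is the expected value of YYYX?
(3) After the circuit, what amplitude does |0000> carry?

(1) A full measurement returns |1000> with probability 1/2.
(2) The observable YYYX averages to 0.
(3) |0000> carries amplitude sqrt(2)/2 in the final state.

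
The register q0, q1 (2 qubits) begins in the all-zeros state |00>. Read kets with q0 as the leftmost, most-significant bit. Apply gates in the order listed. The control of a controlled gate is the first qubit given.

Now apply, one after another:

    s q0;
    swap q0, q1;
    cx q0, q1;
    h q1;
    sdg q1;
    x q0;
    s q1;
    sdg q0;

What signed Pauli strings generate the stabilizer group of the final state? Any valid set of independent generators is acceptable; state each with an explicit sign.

The final state is stabilized by the group generated by +IX, -ZI; other independent generating sets are equally valid.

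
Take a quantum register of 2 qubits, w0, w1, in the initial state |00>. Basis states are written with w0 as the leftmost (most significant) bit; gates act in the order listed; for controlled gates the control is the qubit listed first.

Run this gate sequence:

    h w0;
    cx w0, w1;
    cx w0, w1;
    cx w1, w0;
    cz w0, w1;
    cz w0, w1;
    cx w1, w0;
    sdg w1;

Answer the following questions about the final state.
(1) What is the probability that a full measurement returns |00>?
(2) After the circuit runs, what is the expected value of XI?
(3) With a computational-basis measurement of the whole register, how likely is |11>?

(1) A full measurement returns |00> with probability 1/2.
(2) In the final state, XI has expectation 1.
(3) Outcome |11> occurs with probability 0.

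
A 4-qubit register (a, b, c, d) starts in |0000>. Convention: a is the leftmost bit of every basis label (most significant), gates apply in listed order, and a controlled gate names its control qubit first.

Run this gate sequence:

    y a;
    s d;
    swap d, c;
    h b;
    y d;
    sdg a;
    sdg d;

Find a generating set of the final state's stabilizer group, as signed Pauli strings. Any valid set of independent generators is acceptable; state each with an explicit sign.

The final state is stabilized by the group generated by +IXII, -ZIII, +IIZI, -IIIZ; other independent generating sets are equally valid.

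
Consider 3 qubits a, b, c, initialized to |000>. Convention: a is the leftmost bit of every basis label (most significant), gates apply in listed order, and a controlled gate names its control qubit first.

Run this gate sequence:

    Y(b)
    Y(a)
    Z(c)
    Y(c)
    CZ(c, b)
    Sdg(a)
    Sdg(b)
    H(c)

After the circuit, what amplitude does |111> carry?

|111> carries amplitude sqrt(2)*I/2 in the final state.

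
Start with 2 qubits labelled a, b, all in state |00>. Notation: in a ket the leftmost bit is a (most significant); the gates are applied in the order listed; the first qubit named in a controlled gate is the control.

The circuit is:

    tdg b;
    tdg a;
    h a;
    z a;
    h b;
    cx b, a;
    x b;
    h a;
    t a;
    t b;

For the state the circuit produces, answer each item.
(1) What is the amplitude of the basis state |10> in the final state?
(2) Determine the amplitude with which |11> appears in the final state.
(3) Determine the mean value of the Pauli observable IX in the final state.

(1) |10> carries amplitude -sqrt(2)*exp(I*pi/4)/2 in the final state.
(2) The final state's coefficient on |11> equals sqrt(2)*I/2.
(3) The observable IX averages to -sqrt(2)/2.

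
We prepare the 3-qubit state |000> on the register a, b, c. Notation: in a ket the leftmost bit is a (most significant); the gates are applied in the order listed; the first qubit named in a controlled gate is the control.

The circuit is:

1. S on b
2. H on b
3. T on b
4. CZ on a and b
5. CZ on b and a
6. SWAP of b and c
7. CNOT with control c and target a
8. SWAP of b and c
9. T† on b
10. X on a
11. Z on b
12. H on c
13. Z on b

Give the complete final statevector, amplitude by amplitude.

The final amplitudes are 0 on |000>, 0 on |001>, 1/2 on |010>, 1/2 on |011>, 1/2 on |100>, 1/2 on |101>, 0 on |110>, 0 on |111>.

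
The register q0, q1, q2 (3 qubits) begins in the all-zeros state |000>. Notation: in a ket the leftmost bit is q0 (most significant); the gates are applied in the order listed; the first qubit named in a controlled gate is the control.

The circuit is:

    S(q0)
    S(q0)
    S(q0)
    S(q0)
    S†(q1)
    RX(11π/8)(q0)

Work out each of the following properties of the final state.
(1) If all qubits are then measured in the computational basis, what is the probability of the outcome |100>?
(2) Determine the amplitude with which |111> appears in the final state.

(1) The probability of measuring |100> is sin(5*pi/16)**2.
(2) The amplitude on |111> is 0.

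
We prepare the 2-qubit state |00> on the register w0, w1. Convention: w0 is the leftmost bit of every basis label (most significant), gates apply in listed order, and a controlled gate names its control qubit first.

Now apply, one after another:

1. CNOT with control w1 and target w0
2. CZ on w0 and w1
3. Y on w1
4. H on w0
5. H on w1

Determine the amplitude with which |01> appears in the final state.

|01> carries amplitude -I/2 in the final state.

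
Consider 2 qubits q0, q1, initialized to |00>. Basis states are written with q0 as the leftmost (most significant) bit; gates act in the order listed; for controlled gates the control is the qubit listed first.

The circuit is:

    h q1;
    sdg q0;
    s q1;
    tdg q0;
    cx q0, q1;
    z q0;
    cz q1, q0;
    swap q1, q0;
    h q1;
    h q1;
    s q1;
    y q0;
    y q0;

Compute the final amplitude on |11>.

The final state's coefficient on |11> equals 0.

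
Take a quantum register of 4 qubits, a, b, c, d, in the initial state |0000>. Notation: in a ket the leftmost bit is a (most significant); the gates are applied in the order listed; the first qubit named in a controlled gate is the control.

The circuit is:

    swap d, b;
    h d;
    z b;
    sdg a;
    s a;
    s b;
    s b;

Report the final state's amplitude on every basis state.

The final amplitudes are sqrt(2)/2 on |0000>, sqrt(2)/2 on |0001>, and 0 on every other basis state.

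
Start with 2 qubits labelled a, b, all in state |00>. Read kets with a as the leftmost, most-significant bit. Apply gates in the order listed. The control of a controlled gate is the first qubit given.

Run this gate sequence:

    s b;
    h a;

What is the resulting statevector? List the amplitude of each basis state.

After the circuit, the state carries amplitude sqrt(2)/2 on |00>, 0 on |01>, sqrt(2)/2 on |10>, 0 on |11>.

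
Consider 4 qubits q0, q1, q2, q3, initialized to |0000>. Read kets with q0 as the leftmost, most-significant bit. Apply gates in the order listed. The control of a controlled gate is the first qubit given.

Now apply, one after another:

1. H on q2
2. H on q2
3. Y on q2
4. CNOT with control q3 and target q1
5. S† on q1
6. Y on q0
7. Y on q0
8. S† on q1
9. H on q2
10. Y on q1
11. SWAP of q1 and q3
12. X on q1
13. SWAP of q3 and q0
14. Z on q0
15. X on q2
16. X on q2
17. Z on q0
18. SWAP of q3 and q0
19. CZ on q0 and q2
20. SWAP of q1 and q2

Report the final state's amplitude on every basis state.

The final amplitudes are -sqrt(2)/2 on |0011>, sqrt(2)/2 on |0111>, and 0 on every other basis state. Key observation: steps 13-18 multiply out to the identity, so the circuit reduces to the remaining gates.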